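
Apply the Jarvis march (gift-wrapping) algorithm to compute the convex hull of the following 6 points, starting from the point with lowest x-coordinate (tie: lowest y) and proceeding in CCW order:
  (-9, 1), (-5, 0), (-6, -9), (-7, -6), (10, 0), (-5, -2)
Hull (CCW) = [(-9, 1), (-7, -6), (-6, -9), (10, 0)]

Jarvis march: at each step, from the current hull vertex p, select the next vertex q as the point such that every other point lies strictly to the left of (or on) the directed line p → q. (Equivalently: for every other point r, the cross product (q − p) × (r − p) ≥ 0.)
Starting point (lowest x, tie lowest y): (-9, 1). Wrap until returning to start. Resulting hull: (-9, 1), (-7, -6), (-6, -9), (10, 0).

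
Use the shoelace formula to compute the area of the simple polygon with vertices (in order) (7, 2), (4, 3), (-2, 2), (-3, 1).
Area = 9

Shoelace formula: Area = (1/2) |Σ_i (x_i · y_{i+1} − x_{i+1} · y_i)| (indices mod n). Compute each cross term:
  (7)(3) − (4)(2) = 13
  (4)(2) − (-2)(3) = 14
  (-2)(1) − (-3)(2) = 4
  (-3)(2) − (7)(1) = -13
Sum = 18, so (signed) Area = 18/2 = 9, |Area| = 9.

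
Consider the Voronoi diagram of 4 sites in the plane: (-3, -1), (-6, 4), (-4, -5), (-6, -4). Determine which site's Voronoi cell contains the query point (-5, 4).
Nearest site = (-6, 4)

The Voronoi cell of site s contains exactly those query points closer to s than to any other site. Compute squared distances from q = (-5, 4) to each site:
  (-6 − -5)² + (4 − 4)² = 1
  (-3 − -5)² + (-1 − 4)² = 29
  (-6 − -5)² + (-4 − 4)² = 65
  (-4 − -5)² + (-5 − 4)² = 82
Minimum is attained by (-6, 4), so q lies in its Voronoi cell.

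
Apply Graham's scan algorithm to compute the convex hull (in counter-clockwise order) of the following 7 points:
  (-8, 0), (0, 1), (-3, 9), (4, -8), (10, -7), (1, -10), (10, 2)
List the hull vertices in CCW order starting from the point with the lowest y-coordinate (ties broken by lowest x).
Hull (CCW) = [(1, -10), (10, -7), (10, 2), (-3, 9), (-8, 0)]

Graham scan procedure:
  1. Find the pivot p₀ = point with lowest y (tie → lowest x): (1, -10).
  2. Sort the remaining points by polar angle around p₀.
  3. Walk through sorted points, maintaining a stack; pop the top while the last three entries make a non-left turn (cross product ≤ 0).
  4. Final stack is the convex hull in CCW order: (1, -10), (10, -7), (10, 2), (-3, 9), (-8, 0).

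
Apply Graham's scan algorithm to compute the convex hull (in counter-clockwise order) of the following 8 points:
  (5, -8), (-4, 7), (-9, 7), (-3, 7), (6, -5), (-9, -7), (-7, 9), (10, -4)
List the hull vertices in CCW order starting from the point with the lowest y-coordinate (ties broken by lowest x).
Hull (CCW) = [(5, -8), (10, -4), (-3, 7), (-7, 9), (-9, 7), (-9, -7)]

Graham scan procedure:
  1. Find the pivot p₀ = point with lowest y (tie → lowest x): (5, -8).
  2. Sort the remaining points by polar angle around p₀.
  3. Walk through sorted points, maintaining a stack; pop the top while the last three entries make a non-left turn (cross product ≤ 0).
  4. Final stack is the convex hull in CCW order: (5, -8), (10, -4), (-3, 7), (-7, 9), (-9, 7), (-9, -7).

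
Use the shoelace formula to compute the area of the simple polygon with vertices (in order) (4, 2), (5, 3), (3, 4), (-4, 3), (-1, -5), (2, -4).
Area = 95/2

Shoelace formula: Area = (1/2) |Σ_i (x_i · y_{i+1} − x_{i+1} · y_i)| (indices mod n). Compute each cross term:
  (4)(3) − (5)(2) = 2
  (5)(4) − (3)(3) = 11
  (3)(3) − (-4)(4) = 25
  (-4)(-5) − (-1)(3) = 23
  (-1)(-4) − (2)(-5) = 14
  (2)(2) − (4)(-4) = 20
Sum = 95, so (signed) Area = 95/2 = 95/2, |Area| = 95/2.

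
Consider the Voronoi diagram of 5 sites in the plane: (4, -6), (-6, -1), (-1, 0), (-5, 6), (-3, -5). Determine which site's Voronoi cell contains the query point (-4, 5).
Nearest site = (-5, 6)

The Voronoi cell of site s contains exactly those query points closer to s than to any other site. Compute squared distances from q = (-4, 5) to each site:
  (-5 − -4)² + (6 − 5)² = 2
  (-1 − -4)² + (0 − 5)² = 34
  (-6 − -4)² + (-1 − 5)² = 40
  (-3 − -4)² + (-5 − 5)² = 101
  (4 − -4)² + (-6 − 5)² = 185
Minimum is attained by (-5, 6), so q lies in its Voronoi cell.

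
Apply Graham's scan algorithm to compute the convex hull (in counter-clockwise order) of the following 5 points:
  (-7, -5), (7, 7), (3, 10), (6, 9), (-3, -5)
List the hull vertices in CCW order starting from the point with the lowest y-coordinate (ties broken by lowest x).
Hull (CCW) = [(-7, -5), (-3, -5), (7, 7), (6, 9), (3, 10)]

Graham scan procedure:
  1. Find the pivot p₀ = point with lowest y (tie → lowest x): (-7, -5).
  2. Sort the remaining points by polar angle around p₀.
  3. Walk through sorted points, maintaining a stack; pop the top while the last three entries make a non-left turn (cross product ≤ 0).
  4. Final stack is the convex hull in CCW order: (-7, -5), (-3, -5), (7, 7), (6, 9), (3, 10).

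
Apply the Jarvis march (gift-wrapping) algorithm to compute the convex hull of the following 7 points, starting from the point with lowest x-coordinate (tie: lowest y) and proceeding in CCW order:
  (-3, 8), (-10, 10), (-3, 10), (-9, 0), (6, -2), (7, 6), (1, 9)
Hull (CCW) = [(-10, 10), (-9, 0), (6, -2), (7, 6), (1, 9), (-3, 10)]

Jarvis march: at each step, from the current hull vertex p, select the next vertex q as the point such that every other point lies strictly to the left of (or on) the directed line p → q. (Equivalently: for every other point r, the cross product (q − p) × (r − p) ≥ 0.)
Starting point (lowest x, tie lowest y): (-10, 10). Wrap until returning to start. Resulting hull: (-10, 10), (-9, 0), (6, -2), (7, 6), (1, 9), (-3, 10).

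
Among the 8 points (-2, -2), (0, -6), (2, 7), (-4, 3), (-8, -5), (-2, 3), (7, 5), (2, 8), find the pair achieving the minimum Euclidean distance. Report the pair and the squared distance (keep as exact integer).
Pair = ((2, 7), (2, 8)); squared distance = 1

Compute all C(8, 2) = 28 pairwise squared distances (x_i − x_j)² + (y_i − y_j)². The minimum is 1, attained by the pair ((2, 7), (2, 8)).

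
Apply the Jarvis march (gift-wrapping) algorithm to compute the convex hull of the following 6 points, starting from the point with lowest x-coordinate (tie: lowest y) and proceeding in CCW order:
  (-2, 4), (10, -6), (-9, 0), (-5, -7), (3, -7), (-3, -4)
Hull (CCW) = [(-9, 0), (-5, -7), (3, -7), (10, -6), (-2, 4)]

Jarvis march: at each step, from the current hull vertex p, select the next vertex q as the point such that every other point lies strictly to the left of (or on) the directed line p → q. (Equivalently: for every other point r, the cross product (q − p) × (r − p) ≥ 0.)
Starting point (lowest x, tie lowest y): (-9, 0). Wrap until returning to start. Resulting hull: (-9, 0), (-5, -7), (3, -7), (10, -6), (-2, 4).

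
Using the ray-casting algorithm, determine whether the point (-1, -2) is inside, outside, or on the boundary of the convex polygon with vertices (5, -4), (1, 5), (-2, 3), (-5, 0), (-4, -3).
The point (-1, -2) lies strictly inside the polygon

Cast a horizontal ray to the right from the query point and count how many polygon edges it crosses (each edge strictly once or zero times, handled with the usual half-open convention). 
Parity of crossings → odd ⇒ inside.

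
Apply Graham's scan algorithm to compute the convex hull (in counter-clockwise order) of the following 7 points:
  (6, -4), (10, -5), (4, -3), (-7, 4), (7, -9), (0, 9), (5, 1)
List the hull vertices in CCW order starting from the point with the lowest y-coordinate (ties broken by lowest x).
Hull (CCW) = [(7, -9), (10, -5), (0, 9), (-7, 4)]

Graham scan procedure:
  1. Find the pivot p₀ = point with lowest y (tie → lowest x): (7, -9).
  2. Sort the remaining points by polar angle around p₀.
  3. Walk through sorted points, maintaining a stack; pop the top while the last three entries make a non-left turn (cross product ≤ 0).
  4. Final stack is the convex hull in CCW order: (7, -9), (10, -5), (0, 9), (-7, 4).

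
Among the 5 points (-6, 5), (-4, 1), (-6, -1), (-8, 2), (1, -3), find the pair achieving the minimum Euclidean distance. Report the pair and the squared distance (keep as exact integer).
Pair = ((-4, 1), (-6, -1)); squared distance = 8

Compute all C(5, 2) = 10 pairwise squared distances (x_i − x_j)² + (y_i − y_j)². The minimum is 8, attained by the pair ((-4, 1), (-6, -1)).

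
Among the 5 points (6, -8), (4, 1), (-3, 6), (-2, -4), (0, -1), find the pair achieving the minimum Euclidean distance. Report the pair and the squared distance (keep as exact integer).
Pair = ((-2, -4), (0, -1)); squared distance = 13

Compute all C(5, 2) = 10 pairwise squared distances (x_i − x_j)² + (y_i − y_j)². The minimum is 13, attained by the pair ((-2, -4), (0, -1)).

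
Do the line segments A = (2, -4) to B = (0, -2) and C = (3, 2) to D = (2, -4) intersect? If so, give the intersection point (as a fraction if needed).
Yes; intersection at (2, -4) (t = 0 on AB, s = 1 on CD)

Parametrize AB as A + t(B − A) = (2 + -2 t, -4 + 2 t) and CD as C + s(D − C) = (3 + -1 s, 2 + -6 s). Solve the linear system for (t, s). Determinant = -14 ≠ 0, so a unique intersection of the containing lines exists. Solution: t = 0, s = 1 — both in [0, 1], so the segments cross. Intersection point: (2, -4).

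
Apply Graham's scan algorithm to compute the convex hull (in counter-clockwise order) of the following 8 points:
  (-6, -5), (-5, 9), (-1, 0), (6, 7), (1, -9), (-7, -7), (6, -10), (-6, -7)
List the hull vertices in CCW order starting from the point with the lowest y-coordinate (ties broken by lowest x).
Hull (CCW) = [(6, -10), (6, 7), (-5, 9), (-7, -7), (1, -9)]

Graham scan procedure:
  1. Find the pivot p₀ = point with lowest y (tie → lowest x): (6, -10).
  2. Sort the remaining points by polar angle around p₀.
  3. Walk through sorted points, maintaining a stack; pop the top while the last three entries make a non-left turn (cross product ≤ 0).
  4. Final stack is the convex hull in CCW order: (6, -10), (6, 7), (-5, 9), (-7, -7), (1, -9).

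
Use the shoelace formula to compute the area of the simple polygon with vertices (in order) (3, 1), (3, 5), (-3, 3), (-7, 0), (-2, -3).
Area = 85/2

Shoelace formula: Area = (1/2) |Σ_i (x_i · y_{i+1} − x_{i+1} · y_i)| (indices mod n). Compute each cross term:
  (3)(5) − (3)(1) = 12
  (3)(3) − (-3)(5) = 24
  (-3)(0) − (-7)(3) = 21
  (-7)(-3) − (-2)(0) = 21
  (-2)(1) − (3)(-3) = 7
Sum = 85, so (signed) Area = 85/2 = 85/2, |Area| = 85/2.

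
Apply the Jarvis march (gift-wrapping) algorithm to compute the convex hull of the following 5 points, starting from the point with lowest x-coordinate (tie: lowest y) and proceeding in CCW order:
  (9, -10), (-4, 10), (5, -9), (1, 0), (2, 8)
Hull (CCW) = [(-4, 10), (5, -9), (9, -10), (2, 8)]

Jarvis march: at each step, from the current hull vertex p, select the next vertex q as the point such that every other point lies strictly to the left of (or on) the directed line p → q. (Equivalently: for every other point r, the cross product (q − p) × (r − p) ≥ 0.)
Starting point (lowest x, tie lowest y): (-4, 10). Wrap until returning to start. Resulting hull: (-4, 10), (5, -9), (9, -10), (2, 8).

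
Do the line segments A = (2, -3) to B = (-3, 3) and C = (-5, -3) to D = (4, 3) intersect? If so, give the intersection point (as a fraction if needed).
Yes; intersection at (-1/2, 0) (t = 1/2 on AB, s = 1/2 on CD)

Parametrize AB as A + t(B − A) = (2 + -5 t, -3 + 6 t) and CD as C + s(D − C) = (-5 + 9 s, -3 + 6 s). Solve the linear system for (t, s). Determinant = 84 ≠ 0, so a unique intersection of the containing lines exists. Solution: t = 1/2, s = 1/2 — both in [0, 1], so the segments cross. Intersection point: (-1/2, 0).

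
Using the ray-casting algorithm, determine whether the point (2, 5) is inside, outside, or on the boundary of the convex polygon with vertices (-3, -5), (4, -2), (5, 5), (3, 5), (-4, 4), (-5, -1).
The point (2, 5) lies strictly outside the polygon

Cast a horizontal ray to the right from the query point and count how many polygon edges it crosses (each edge strictly once or zero times, handled with the usual half-open convention). 
Parity of crossings → even ⇒ outside.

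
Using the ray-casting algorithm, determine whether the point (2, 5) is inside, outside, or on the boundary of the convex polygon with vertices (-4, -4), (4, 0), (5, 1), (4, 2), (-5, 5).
The point (2, 5) lies strictly outside the polygon

Cast a horizontal ray to the right from the query point and count how many polygon edges it crosses (each edge strictly once or zero times, handled with the usual half-open convention). 
Parity of crossings → even ⇒ outside.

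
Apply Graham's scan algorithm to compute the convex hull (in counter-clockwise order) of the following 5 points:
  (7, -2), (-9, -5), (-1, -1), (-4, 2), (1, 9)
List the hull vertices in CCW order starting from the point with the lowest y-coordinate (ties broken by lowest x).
Hull (CCW) = [(-9, -5), (7, -2), (1, 9)]

Graham scan procedure:
  1. Find the pivot p₀ = point with lowest y (tie → lowest x): (-9, -5).
  2. Sort the remaining points by polar angle around p₀.
  3. Walk through sorted points, maintaining a stack; pop the top while the last three entries make a non-left turn (cross product ≤ 0).
  4. Final stack is the convex hull in CCW order: (-9, -5), (7, -2), (1, 9).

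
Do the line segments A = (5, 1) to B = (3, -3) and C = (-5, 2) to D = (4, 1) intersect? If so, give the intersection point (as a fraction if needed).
No (intersection of containing lines falls outside at least one segment)

Parametrize and solve: t = 1/38, s = 21/19. At least one of these is outside [0, 1], so the segments do not intersect.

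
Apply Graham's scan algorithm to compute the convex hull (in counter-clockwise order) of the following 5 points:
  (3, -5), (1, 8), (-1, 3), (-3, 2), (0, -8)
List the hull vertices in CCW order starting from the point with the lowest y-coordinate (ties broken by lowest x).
Hull (CCW) = [(0, -8), (3, -5), (1, 8), (-3, 2)]

Graham scan procedure:
  1. Find the pivot p₀ = point with lowest y (tie → lowest x): (0, -8).
  2. Sort the remaining points by polar angle around p₀.
  3. Walk through sorted points, maintaining a stack; pop the top while the last three entries make a non-left turn (cross product ≤ 0).
  4. Final stack is the convex hull in CCW order: (0, -8), (3, -5), (1, 8), (-3, 2).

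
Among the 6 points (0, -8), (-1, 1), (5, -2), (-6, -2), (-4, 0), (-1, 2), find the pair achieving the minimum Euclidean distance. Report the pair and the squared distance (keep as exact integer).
Pair = ((-1, 1), (-1, 2)); squared distance = 1

Compute all C(6, 2) = 15 pairwise squared distances (x_i − x_j)² + (y_i − y_j)². The minimum is 1, attained by the pair ((-1, 1), (-1, 2)).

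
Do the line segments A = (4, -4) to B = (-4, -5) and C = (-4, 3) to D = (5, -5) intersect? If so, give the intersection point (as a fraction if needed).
Yes; intersection at (284/73, -293/73) (t = 1/73 on AB, s = 64/73 on CD)

Parametrize AB as A + t(B − A) = (4 + -8 t, -4 + -1 t) and CD as C + s(D − C) = (-4 + 9 s, 3 + -8 s). Solve the linear system for (t, s). Determinant = -73 ≠ 0, so a unique intersection of the containing lines exists. Solution: t = 1/73, s = 64/73 — both in [0, 1], so the segments cross. Intersection point: (284/73, -293/73).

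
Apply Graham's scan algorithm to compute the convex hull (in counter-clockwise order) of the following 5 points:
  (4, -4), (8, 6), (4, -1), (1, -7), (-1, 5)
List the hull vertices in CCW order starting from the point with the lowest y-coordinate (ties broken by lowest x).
Hull (CCW) = [(1, -7), (4, -4), (8, 6), (-1, 5)]

Graham scan procedure:
  1. Find the pivot p₀ = point with lowest y (tie → lowest x): (1, -7).
  2. Sort the remaining points by polar angle around p₀.
  3. Walk through sorted points, maintaining a stack; pop the top while the last three entries make a non-left turn (cross product ≤ 0).
  4. Final stack is the convex hull in CCW order: (1, -7), (4, -4), (8, 6), (-1, 5).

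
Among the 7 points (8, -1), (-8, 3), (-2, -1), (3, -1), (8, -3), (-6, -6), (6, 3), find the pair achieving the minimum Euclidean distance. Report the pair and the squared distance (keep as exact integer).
Pair = ((8, -1), (8, -3)); squared distance = 4

Compute all C(7, 2) = 21 pairwise squared distances (x_i − x_j)² + (y_i − y_j)². The minimum is 4, attained by the pair ((8, -1), (8, -3)).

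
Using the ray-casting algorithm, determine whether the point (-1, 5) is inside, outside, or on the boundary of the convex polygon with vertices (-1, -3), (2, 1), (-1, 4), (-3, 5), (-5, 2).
The point (-1, 5) lies strictly outside the polygon

Cast a horizontal ray to the right from the query point and count how many polygon edges it crosses (each edge strictly once or zero times, handled with the usual half-open convention). 
Parity of crossings → even ⇒ outside.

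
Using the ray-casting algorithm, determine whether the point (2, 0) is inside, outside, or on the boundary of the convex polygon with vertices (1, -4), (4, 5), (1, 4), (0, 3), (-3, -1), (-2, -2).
The point (2, 0) lies strictly inside the polygon

Cast a horizontal ray to the right from the query point and count how many polygon edges it crosses (each edge strictly once or zero times, handled with the usual half-open convention). 
Parity of crossings → odd ⇒ inside.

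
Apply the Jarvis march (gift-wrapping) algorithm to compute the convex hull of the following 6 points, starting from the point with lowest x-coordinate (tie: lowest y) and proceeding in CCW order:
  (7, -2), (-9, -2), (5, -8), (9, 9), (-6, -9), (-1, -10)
Hull (CCW) = [(-9, -2), (-6, -9), (-1, -10), (5, -8), (7, -2), (9, 9)]

Jarvis march: at each step, from the current hull vertex p, select the next vertex q as the point such that every other point lies strictly to the left of (or on) the directed line p → q. (Equivalently: for every other point r, the cross product (q − p) × (r − p) ≥ 0.)
Starting point (lowest x, tie lowest y): (-9, -2). Wrap until returning to start. Resulting hull: (-9, -2), (-6, -9), (-1, -10), (5, -8), (7, -2), (9, 9).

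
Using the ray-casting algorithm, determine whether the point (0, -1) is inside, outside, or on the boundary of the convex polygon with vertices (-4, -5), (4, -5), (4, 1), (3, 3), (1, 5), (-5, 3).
The point (0, -1) lies strictly inside the polygon

Cast a horizontal ray to the right from the query point and count how many polygon edges it crosses (each edge strictly once or zero times, handled with the usual half-open convention). 
Parity of crossings → odd ⇒ inside.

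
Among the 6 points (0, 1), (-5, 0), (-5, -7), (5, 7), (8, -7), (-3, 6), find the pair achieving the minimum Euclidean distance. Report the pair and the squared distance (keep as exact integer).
Pair = ((0, 1), (-5, 0)); squared distance = 26

Compute all C(6, 2) = 15 pairwise squared distances (x_i − x_j)² + (y_i − y_j)². The minimum is 26, attained by the pair ((0, 1), (-5, 0)).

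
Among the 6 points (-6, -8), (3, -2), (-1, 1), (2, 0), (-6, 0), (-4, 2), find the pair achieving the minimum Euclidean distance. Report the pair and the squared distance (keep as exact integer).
Pair = ((3, -2), (2, 0)); squared distance = 5

Compute all C(6, 2) = 15 pairwise squared distances (x_i − x_j)² + (y_i − y_j)². The minimum is 5, attained by the pair ((3, -2), (2, 0)).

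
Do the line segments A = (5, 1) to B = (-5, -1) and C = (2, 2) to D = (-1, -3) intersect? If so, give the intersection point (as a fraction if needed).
Yes; intersection at (10/11, 2/11) (t = 9/22 on AB, s = 4/11 on CD)

Parametrize AB as A + t(B − A) = (5 + -10 t, 1 + -2 t) and CD as C + s(D − C) = (2 + -3 s, 2 + -5 s). Solve the linear system for (t, s). Determinant = -44 ≠ 0, so a unique intersection of the containing lines exists. Solution: t = 9/22, s = 4/11 — both in [0, 1], so the segments cross. Intersection point: (10/11, 2/11).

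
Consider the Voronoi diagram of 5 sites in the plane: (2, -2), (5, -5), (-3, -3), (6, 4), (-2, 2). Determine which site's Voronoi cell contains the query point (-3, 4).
Nearest site = (-2, 2)

The Voronoi cell of site s contains exactly those query points closer to s than to any other site. Compute squared distances from q = (-3, 4) to each site:
  (-2 − -3)² + (2 − 4)² = 5
  (-3 − -3)² + (-3 − 4)² = 49
  (2 − -3)² + (-2 − 4)² = 61
  (6 − -3)² + (4 − 4)² = 81
  (5 − -3)² + (-5 − 4)² = 145
Minimum is attained by (-2, 2), so q lies in its Voronoi cell.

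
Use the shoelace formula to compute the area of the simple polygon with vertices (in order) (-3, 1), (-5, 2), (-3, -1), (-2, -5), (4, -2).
Area = 45/2

Shoelace formula: Area = (1/2) |Σ_i (x_i · y_{i+1} − x_{i+1} · y_i)| (indices mod n). Compute each cross term:
  (-3)(2) − (-5)(1) = -1
  (-5)(-1) − (-3)(2) = 11
  (-3)(-5) − (-2)(-1) = 13
  (-2)(-2) − (4)(-5) = 24
  (4)(1) − (-3)(-2) = -2
Sum = 45, so (signed) Area = 45/2 = 45/2, |Area| = 45/2.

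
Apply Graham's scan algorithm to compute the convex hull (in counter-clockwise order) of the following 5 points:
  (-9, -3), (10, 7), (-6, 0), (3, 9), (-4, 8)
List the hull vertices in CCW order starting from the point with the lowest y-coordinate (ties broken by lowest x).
Hull (CCW) = [(-9, -3), (10, 7), (3, 9), (-4, 8)]

Graham scan procedure:
  1. Find the pivot p₀ = point with lowest y (tie → lowest x): (-9, -3).
  2. Sort the remaining points by polar angle around p₀.
  3. Walk through sorted points, maintaining a stack; pop the top while the last three entries make a non-left turn (cross product ≤ 0).
  4. Final stack is the convex hull in CCW order: (-9, -3), (10, 7), (3, 9), (-4, 8).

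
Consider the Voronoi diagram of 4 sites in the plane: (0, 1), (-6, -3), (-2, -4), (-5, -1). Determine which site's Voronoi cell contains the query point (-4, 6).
Nearest site = (0, 1)

The Voronoi cell of site s contains exactly those query points closer to s than to any other site. Compute squared distances from q = (-4, 6) to each site:
  (0 − -4)² + (1 − 6)² = 41
  (-5 − -4)² + (-1 − 6)² = 50
  (-6 − -4)² + (-3 − 6)² = 85
  (-2 − -4)² + (-4 − 6)² = 104
Minimum is attained by (0, 1), so q lies in its Voronoi cell.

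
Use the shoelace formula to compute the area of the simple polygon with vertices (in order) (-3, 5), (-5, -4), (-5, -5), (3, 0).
Area = 36

Shoelace formula: Area = (1/2) |Σ_i (x_i · y_{i+1} − x_{i+1} · y_i)| (indices mod n). Compute each cross term:
  (-3)(-4) − (-5)(5) = 37
  (-5)(-5) − (-5)(-4) = 5
  (-5)(0) − (3)(-5) = 15
  (3)(5) − (-3)(0) = 15
Sum = 72, so (signed) Area = 72/2 = 36, |Area| = 36.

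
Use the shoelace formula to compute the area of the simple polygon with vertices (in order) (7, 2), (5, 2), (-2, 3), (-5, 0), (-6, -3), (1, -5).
Area = 123/2

Shoelace formula: Area = (1/2) |Σ_i (x_i · y_{i+1} − x_{i+1} · y_i)| (indices mod n). Compute each cross term:
  (7)(2) − (5)(2) = 4
  (5)(3) − (-2)(2) = 19
  (-2)(0) − (-5)(3) = 15
  (-5)(-3) − (-6)(0) = 15
  (-6)(-5) − (1)(-3) = 33
  (1)(2) − (7)(-5) = 37
Sum = 123, so (signed) Area = 123/2 = 123/2, |Area| = 123/2.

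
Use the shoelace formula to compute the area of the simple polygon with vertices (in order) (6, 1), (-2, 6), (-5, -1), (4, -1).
Area = 89/2

Shoelace formula: Area = (1/2) |Σ_i (x_i · y_{i+1} − x_{i+1} · y_i)| (indices mod n). Compute each cross term:
  (6)(6) − (-2)(1) = 38
  (-2)(-1) − (-5)(6) = 32
  (-5)(-1) − (4)(-1) = 9
  (4)(1) − (6)(-1) = 10
Sum = 89, so (signed) Area = 89/2 = 89/2, |Area| = 89/2.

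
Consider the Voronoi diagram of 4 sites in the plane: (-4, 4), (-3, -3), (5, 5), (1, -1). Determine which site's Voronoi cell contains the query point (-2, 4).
Nearest site = (-4, 4)

The Voronoi cell of site s contains exactly those query points closer to s than to any other site. Compute squared distances from q = (-2, 4) to each site:
  (-4 − -2)² + (4 − 4)² = 4
  (1 − -2)² + (-1 − 4)² = 34
  (-3 − -2)² + (-3 − 4)² = 50
  (5 − -2)² + (5 − 4)² = 50
Minimum is attained by (-4, 4), so q lies in its Voronoi cell.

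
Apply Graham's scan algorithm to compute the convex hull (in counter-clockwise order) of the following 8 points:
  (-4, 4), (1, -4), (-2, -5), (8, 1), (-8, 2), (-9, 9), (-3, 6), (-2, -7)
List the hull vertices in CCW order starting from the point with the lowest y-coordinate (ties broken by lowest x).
Hull (CCW) = [(-2, -7), (8, 1), (-9, 9), (-8, 2)]

Graham scan procedure:
  1. Find the pivot p₀ = point with lowest y (tie → lowest x): (-2, -7).
  2. Sort the remaining points by polar angle around p₀.
  3. Walk through sorted points, maintaining a stack; pop the top while the last three entries make a non-left turn (cross product ≤ 0).
  4. Final stack is the convex hull in CCW order: (-2, -7), (8, 1), (-9, 9), (-8, 2).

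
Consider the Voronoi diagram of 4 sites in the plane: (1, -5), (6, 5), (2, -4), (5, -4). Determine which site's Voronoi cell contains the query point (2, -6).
Nearest site = (1, -5)

The Voronoi cell of site s contains exactly those query points closer to s than to any other site. Compute squared distances from q = (2, -6) to each site:
  (1 − 2)² + (-5 − -6)² = 2
  (2 − 2)² + (-4 − -6)² = 4
  (5 − 2)² + (-4 − -6)² = 13
  (6 − 2)² + (5 − -6)² = 137
Minimum is attained by (1, -5), so q lies in its Voronoi cell.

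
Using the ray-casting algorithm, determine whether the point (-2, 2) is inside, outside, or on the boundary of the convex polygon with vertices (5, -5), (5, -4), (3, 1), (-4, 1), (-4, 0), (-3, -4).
The point (-2, 2) lies strictly outside the polygon

Cast a horizontal ray to the right from the query point and count how many polygon edges it crosses (each edge strictly once or zero times, handled with the usual half-open convention). 
Parity of crossings → even ⇒ outside.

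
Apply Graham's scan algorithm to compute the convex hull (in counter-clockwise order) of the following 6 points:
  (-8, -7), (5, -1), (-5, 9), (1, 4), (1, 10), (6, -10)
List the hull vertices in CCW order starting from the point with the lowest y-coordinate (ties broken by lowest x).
Hull (CCW) = [(6, -10), (5, -1), (1, 10), (-5, 9), (-8, -7)]

Graham scan procedure:
  1. Find the pivot p₀ = point with lowest y (tie → lowest x): (6, -10).
  2. Sort the remaining points by polar angle around p₀.
  3. Walk through sorted points, maintaining a stack; pop the top while the last three entries make a non-left turn (cross product ≤ 0).
  4. Final stack is the convex hull in CCW order: (6, -10), (5, -1), (1, 10), (-5, 9), (-8, -7).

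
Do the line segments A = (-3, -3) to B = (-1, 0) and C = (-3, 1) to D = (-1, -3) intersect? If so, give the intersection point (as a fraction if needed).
Yes; intersection at (-13/7, -9/7) (t = 4/7 on AB, s = 4/7 on CD)

Parametrize AB as A + t(B − A) = (-3 + 2 t, -3 + 3 t) and CD as C + s(D − C) = (-3 + 2 s, 1 + -4 s). Solve the linear system for (t, s). Determinant = 14 ≠ 0, so a unique intersection of the containing lines exists. Solution: t = 4/7, s = 4/7 — both in [0, 1], so the segments cross. Intersection point: (-13/7, -9/7).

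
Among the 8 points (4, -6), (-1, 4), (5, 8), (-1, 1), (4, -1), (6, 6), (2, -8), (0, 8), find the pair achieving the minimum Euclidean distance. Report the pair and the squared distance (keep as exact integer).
Pair = ((5, 8), (6, 6)); squared distance = 5

Compute all C(8, 2) = 28 pairwise squared distances (x_i − x_j)² + (y_i − y_j)². The minimum is 5, attained by the pair ((5, 8), (6, 6)).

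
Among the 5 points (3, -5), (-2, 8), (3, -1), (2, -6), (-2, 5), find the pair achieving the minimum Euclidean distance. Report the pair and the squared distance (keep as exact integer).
Pair = ((3, -5), (2, -6)); squared distance = 2

Compute all C(5, 2) = 10 pairwise squared distances (x_i − x_j)² + (y_i − y_j)². The minimum is 2, attained by the pair ((3, -5), (2, -6)).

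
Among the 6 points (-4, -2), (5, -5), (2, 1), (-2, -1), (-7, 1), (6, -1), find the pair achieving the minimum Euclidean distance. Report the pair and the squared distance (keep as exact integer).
Pair = ((-4, -2), (-2, -1)); squared distance = 5

Compute all C(6, 2) = 15 pairwise squared distances (x_i − x_j)² + (y_i − y_j)². The minimum is 5, attained by the pair ((-4, -2), (-2, -1)).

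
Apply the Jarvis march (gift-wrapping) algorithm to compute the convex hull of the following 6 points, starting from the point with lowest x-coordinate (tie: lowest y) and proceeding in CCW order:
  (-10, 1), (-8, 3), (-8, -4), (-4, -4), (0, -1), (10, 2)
Hull (CCW) = [(-10, 1), (-8, -4), (-4, -4), (10, 2), (-8, 3)]

Jarvis march: at each step, from the current hull vertex p, select the next vertex q as the point such that every other point lies strictly to the left of (or on) the directed line p → q. (Equivalently: for every other point r, the cross product (q − p) × (r − p) ≥ 0.)
Starting point (lowest x, tie lowest y): (-10, 1). Wrap until returning to start. Resulting hull: (-10, 1), (-8, -4), (-4, -4), (10, 2), (-8, 3).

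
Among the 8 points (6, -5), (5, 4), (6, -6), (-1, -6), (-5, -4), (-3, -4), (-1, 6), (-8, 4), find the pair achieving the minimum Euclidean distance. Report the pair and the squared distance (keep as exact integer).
Pair = ((6, -5), (6, -6)); squared distance = 1

Compute all C(8, 2) = 28 pairwise squared distances (x_i − x_j)² + (y_i − y_j)². The minimum is 1, attained by the pair ((6, -5), (6, -6)).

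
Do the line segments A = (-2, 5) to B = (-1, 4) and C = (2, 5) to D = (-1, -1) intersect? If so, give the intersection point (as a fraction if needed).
No (intersection of containing lines falls outside at least one segment)

Parametrize and solve: t = 8/3, s = 4/9. At least one of these is outside [0, 1], so the segments do not intersect.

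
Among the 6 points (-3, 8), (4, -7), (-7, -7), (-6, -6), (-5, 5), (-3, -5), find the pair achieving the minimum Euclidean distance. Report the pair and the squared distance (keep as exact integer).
Pair = ((-7, -7), (-6, -6)); squared distance = 2

Compute all C(6, 2) = 15 pairwise squared distances (x_i − x_j)² + (y_i − y_j)². The minimum is 2, attained by the pair ((-7, -7), (-6, -6)).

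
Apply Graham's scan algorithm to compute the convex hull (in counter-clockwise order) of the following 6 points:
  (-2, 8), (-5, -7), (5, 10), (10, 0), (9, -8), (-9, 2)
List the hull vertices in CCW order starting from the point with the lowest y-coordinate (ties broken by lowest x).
Hull (CCW) = [(9, -8), (10, 0), (5, 10), (-2, 8), (-9, 2), (-5, -7)]

Graham scan procedure:
  1. Find the pivot p₀ = point with lowest y (tie → lowest x): (9, -8).
  2. Sort the remaining points by polar angle around p₀.
  3. Walk through sorted points, maintaining a stack; pop the top while the last three entries make a non-left turn (cross product ≤ 0).
  4. Final stack is the convex hull in CCW order: (9, -8), (10, 0), (5, 10), (-2, 8), (-9, 2), (-5, -7).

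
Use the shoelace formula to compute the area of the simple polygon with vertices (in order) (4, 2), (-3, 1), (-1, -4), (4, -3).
Area = 31

Shoelace formula: Area = (1/2) |Σ_i (x_i · y_{i+1} − x_{i+1} · y_i)| (indices mod n). Compute each cross term:
  (4)(1) − (-3)(2) = 10
  (-3)(-4) − (-1)(1) = 13
  (-1)(-3) − (4)(-4) = 19
  (4)(2) − (4)(-3) = 20
Sum = 62, so (signed) Area = 62/2 = 31, |Area| = 31.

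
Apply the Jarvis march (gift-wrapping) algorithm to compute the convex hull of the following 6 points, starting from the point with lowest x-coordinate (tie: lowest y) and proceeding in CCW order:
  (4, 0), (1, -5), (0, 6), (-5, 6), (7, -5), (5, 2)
Hull (CCW) = [(-5, 6), (1, -5), (7, -5), (5, 2), (0, 6)]

Jarvis march: at each step, from the current hull vertex p, select the next vertex q as the point such that every other point lies strictly to the left of (or on) the directed line p → q. (Equivalently: for every other point r, the cross product (q − p) × (r − p) ≥ 0.)
Starting point (lowest x, tie lowest y): (-5, 6). Wrap until returning to start. Resulting hull: (-5, 6), (1, -5), (7, -5), (5, 2), (0, 6).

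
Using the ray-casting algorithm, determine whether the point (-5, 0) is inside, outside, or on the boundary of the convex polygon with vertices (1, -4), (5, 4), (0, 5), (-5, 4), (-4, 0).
The point (-5, 0) lies strictly outside the polygon

Cast a horizontal ray to the right from the query point and count how many polygon edges it crosses (each edge strictly once or zero times, handled with the usual half-open convention). 
Parity of crossings → even ⇒ outside.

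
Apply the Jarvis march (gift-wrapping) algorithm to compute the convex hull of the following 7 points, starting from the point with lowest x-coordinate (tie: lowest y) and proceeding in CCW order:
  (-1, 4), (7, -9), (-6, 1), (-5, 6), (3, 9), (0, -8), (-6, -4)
Hull (CCW) = [(-6, -4), (0, -8), (7, -9), (3, 9), (-5, 6), (-6, 1)]

Jarvis march: at each step, from the current hull vertex p, select the next vertex q as the point such that every other point lies strictly to the left of (or on) the directed line p → q. (Equivalently: for every other point r, the cross product (q − p) × (r − p) ≥ 0.)
Starting point (lowest x, tie lowest y): (-6, -4). Wrap until returning to start. Resulting hull: (-6, -4), (0, -8), (7, -9), (3, 9), (-5, 6), (-6, 1).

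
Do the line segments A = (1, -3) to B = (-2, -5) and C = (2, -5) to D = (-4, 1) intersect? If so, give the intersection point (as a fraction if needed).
Yes; intersection at (2/5, -17/5) (t = 1/5 on AB, s = 4/15 on CD)

Parametrize AB as A + t(B − A) = (1 + -3 t, -3 + -2 t) and CD as C + s(D − C) = (2 + -6 s, -5 + 6 s). Solve the linear system for (t, s). Determinant = 30 ≠ 0, so a unique intersection of the containing lines exists. Solution: t = 1/5, s = 4/15 — both in [0, 1], so the segments cross. Intersection point: (2/5, -17/5).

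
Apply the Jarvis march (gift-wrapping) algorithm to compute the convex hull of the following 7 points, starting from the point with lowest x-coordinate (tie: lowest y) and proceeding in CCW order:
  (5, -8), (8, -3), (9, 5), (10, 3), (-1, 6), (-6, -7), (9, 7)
Hull (CCW) = [(-6, -7), (5, -8), (8, -3), (10, 3), (9, 7), (-1, 6)]

Jarvis march: at each step, from the current hull vertex p, select the next vertex q as the point such that every other point lies strictly to the left of (or on) the directed line p → q. (Equivalently: for every other point r, the cross product (q − p) × (r − p) ≥ 0.)
Starting point (lowest x, tie lowest y): (-6, -7). Wrap until returning to start. Resulting hull: (-6, -7), (5, -8), (8, -3), (10, 3), (9, 7), (-1, 6).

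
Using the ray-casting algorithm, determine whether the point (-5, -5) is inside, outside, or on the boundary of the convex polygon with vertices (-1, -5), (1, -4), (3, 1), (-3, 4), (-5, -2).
The point (-5, -5) lies strictly outside the polygon

Cast a horizontal ray to the right from the query point and count how many polygon edges it crosses (each edge strictly once or zero times, handled with the usual half-open convention). 
Parity of crossings → even ⇒ outside.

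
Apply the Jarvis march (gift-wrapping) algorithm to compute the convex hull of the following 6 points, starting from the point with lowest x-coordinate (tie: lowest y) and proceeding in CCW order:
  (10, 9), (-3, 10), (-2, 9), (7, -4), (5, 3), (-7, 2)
Hull (CCW) = [(-7, 2), (7, -4), (10, 9), (-3, 10)]

Jarvis march: at each step, from the current hull vertex p, select the next vertex q as the point such that every other point lies strictly to the left of (or on) the directed line p → q. (Equivalently: for every other point r, the cross product (q − p) × (r − p) ≥ 0.)
Starting point (lowest x, tie lowest y): (-7, 2). Wrap until returning to start. Resulting hull: (-7, 2), (7, -4), (10, 9), (-3, 10).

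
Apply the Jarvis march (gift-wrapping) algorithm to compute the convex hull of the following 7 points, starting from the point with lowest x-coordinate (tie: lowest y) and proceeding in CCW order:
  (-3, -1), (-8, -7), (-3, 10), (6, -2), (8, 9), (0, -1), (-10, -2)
Hull (CCW) = [(-10, -2), (-8, -7), (6, -2), (8, 9), (-3, 10)]

Jarvis march: at each step, from the current hull vertex p, select the next vertex q as the point such that every other point lies strictly to the left of (or on) the directed line p → q. (Equivalently: for every other point r, the cross product (q − p) × (r − p) ≥ 0.)
Starting point (lowest x, tie lowest y): (-10, -2). Wrap until returning to start. Resulting hull: (-10, -2), (-8, -7), (6, -2), (8, 9), (-3, 10).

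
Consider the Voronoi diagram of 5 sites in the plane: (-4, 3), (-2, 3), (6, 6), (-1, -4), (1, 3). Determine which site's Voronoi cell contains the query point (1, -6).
Nearest site = (-1, -4)

The Voronoi cell of site s contains exactly those query points closer to s than to any other site. Compute squared distances from q = (1, -6) to each site:
  (-1 − 1)² + (-4 − -6)² = 8
  (1 − 1)² + (3 − -6)² = 81
  (-2 − 1)² + (3 − -6)² = 90
  (-4 − 1)² + (3 − -6)² = 106
  (6 − 1)² + (6 − -6)² = 169
Minimum is attained by (-1, -4), so q lies in its Voronoi cell.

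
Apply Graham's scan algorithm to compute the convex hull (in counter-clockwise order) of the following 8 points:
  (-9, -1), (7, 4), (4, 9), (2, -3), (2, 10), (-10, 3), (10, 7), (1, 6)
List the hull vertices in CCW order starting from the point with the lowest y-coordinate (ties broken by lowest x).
Hull (CCW) = [(2, -3), (10, 7), (2, 10), (-10, 3), (-9, -1)]

Graham scan procedure:
  1. Find the pivot p₀ = point with lowest y (tie → lowest x): (2, -3).
  2. Sort the remaining points by polar angle around p₀.
  3. Walk through sorted points, maintaining a stack; pop the top while the last three entries make a non-left turn (cross product ≤ 0).
  4. Final stack is the convex hull in CCW order: (2, -3), (10, 7), (2, 10), (-10, 3), (-9, -1).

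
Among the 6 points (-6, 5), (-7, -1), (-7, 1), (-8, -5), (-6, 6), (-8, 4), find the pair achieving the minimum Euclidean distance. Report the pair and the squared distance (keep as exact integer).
Pair = ((-6, 5), (-6, 6)); squared distance = 1

Compute all C(6, 2) = 15 pairwise squared distances (x_i − x_j)² + (y_i − y_j)². The minimum is 1, attained by the pair ((-6, 5), (-6, 6)).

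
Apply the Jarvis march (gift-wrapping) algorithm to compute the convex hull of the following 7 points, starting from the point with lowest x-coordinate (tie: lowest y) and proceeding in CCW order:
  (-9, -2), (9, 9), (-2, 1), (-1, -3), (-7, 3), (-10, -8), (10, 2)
Hull (CCW) = [(-10, -8), (10, 2), (9, 9), (-7, 3), (-9, -2)]

Jarvis march: at each step, from the current hull vertex p, select the next vertex q as the point such that every other point lies strictly to the left of (or on) the directed line p → q. (Equivalently: for every other point r, the cross product (q − p) × (r − p) ≥ 0.)
Starting point (lowest x, tie lowest y): (-10, -8). Wrap until returning to start. Resulting hull: (-10, -8), (10, 2), (9, 9), (-7, 3), (-9, -2).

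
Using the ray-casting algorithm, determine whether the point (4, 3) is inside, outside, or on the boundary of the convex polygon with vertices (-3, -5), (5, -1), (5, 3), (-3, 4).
The point (4, 3) lies strictly inside the polygon

Cast a horizontal ray to the right from the query point and count how many polygon edges it crosses (each edge strictly once or zero times, handled with the usual half-open convention). 
Parity of crossings → odd ⇒ inside.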